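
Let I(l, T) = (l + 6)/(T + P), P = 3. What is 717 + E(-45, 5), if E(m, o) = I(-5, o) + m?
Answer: 5377/8 ≈ 672.13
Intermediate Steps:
I(l, T) = (6 + l)/(3 + T) (I(l, T) = (l + 6)/(T + 3) = (6 + l)/(3 + T))
E(m, o) = m + 1/(3 + o) (E(m, o) = (6 - 5)/(3 + o) + m = 1/(3 + o) + m = m + 1/(3 + o))
717 + E(-45, 5) = 717 + (1 - 45*(3 + 5))/(3 + 5) = 717 + (1 - 45*8)/8 = 717 + (1 - 360)/8 = 717 + (⅛)*(-359) = 717 - 359/8 = 5377/8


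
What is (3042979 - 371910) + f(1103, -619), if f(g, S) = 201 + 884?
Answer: 2672154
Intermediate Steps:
f(g, S) = 1085
(3042979 - 371910) + f(1103, -619) = (3042979 - 371910) + 1085 = 2671069 + 1085 = 2672154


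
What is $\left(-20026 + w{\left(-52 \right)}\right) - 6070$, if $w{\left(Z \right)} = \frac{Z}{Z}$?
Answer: $-26095$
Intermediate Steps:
$w{\left(Z \right)} = 1$
$\left(-20026 + w{\left(-52 \right)}\right) - 6070 = \left(-20026 + 1\right) - 6070 = -20025 - 6070 = -26095$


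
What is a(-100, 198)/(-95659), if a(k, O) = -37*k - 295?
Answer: -3405/95659 ≈ -0.035595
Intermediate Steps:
a(k, O) = -295 - 37*k
a(-100, 198)/(-95659) = (-295 - 37*(-100))/(-95659) = (-295 + 3700)*(-1/95659) = 3405*(-1/95659) = -3405/95659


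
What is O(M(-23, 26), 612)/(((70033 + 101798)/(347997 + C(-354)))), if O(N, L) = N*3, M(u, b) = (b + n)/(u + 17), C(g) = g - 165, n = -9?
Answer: -984521/57277 ≈ -17.189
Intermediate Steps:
C(g) = -165 + g
M(u, b) = (-9 + b)/(17 + u) (M(u, b) = (b - 9)/(u + 17) = (-9 + b)/(17 + u))
O(N, L) = 3*N
O(M(-23, 26), 612)/(((70033 + 101798)/(347997 + C(-354)))) = (3*((-9 + 26)/(17 - 23)))/(((70033 + 101798)/(347997 + (-165 - 354)))) = (3*(17/(-6)))/((171831/(347997 - 519))) = (3*(-⅙*17))/((171831/347478)) = (3*(-17/6))/((171831*(1/347478))) = -17/(2*57277/115826) = -17/2*115826/57277 = -984521/57277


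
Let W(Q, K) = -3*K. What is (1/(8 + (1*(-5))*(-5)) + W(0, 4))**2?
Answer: 156025/1089 ≈ 143.27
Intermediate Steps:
(1/(8 + (1*(-5))*(-5)) + W(0, 4))**2 = (1/(8 + (1*(-5))*(-5)) - 3*4)**2 = (1/(8 - 5*(-5)) - 12)**2 = (1/(8 + 25) - 12)**2 = (1/33 - 12)**2 = (-395/33)**2 = 156025/1089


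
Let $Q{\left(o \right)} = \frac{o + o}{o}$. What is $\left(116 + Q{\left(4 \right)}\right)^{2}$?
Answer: $13924$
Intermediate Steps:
$Q{\left(o \right)} = 2$ ($Q{\left(o \right)} = \frac{2 o}{o} = 2$)
$\left(116 + Q{\left(4 \right)}\right)^{2} = \left(116 + 2\right)^{2} = 118^{2} = 13924$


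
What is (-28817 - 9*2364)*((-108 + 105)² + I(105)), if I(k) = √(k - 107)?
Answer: -450837 - 50093*I*√2 ≈ -4.5084e+5 - 70842.0*I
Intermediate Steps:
I(k) = √(-107 + k)
(-28817 - 9*2364)*((-108 + 105)² + I(105)) = (-28817 - 9*2364)*((-108 + 105)² + √(-107 + 105)) = (-28817 - 21276)*((-3)² + √(-2)) = -50093*(9 + I*√2) = -450837 - 50093*I*√2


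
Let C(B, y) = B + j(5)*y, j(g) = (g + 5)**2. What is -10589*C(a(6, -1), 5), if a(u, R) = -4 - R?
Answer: -5262733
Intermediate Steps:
j(g) = (5 + g)**2
C(B, y) = B + 100*y (C(B, y) = B + (5 + 5)**2*y = B + 10**2*y = B + 100*y)
-10589*C(a(6, -1), 5) = -10589*((-4 - 1*(-1)) + 100*5) = -10589*((-4 + 1) + 500) = -10589*(-3 + 500) = -10589*497 = -5262733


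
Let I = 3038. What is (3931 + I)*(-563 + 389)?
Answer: -1212606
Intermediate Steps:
(3931 + I)*(-563 + 389) = (3931 + 3038)*(-563 + 389) = 6969*(-174) = -1212606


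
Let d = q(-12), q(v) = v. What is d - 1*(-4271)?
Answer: 4259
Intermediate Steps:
d = -12
d - 1*(-4271) = -12 - 1*(-4271) = -12 + 4271 = 4259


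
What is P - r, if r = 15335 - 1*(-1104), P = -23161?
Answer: -39600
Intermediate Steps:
r = 16439 (r = 15335 + 1104 = 16439)
P - r = -23161 - 1*16439 = -23161 - 16439 = -39600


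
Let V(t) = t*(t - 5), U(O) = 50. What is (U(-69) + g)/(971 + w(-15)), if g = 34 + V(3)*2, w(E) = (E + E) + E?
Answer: 36/463 ≈ 0.077754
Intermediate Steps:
V(t) = t*(-5 + t)
w(E) = 3*E (w(E) = 2*E + E = 3*E)
g = 22 (g = 34 + (3*(-5 + 3))*2 = 34 + (3*(-2))*2 = 34 - 6*2 = 34 - 12 = 22)
(U(-69) + g)/(971 + w(-15)) = (50 + 22)/(971 + 3*(-15)) = 72/(971 - 45) = 72/926 = 72*(1/926) = 36/463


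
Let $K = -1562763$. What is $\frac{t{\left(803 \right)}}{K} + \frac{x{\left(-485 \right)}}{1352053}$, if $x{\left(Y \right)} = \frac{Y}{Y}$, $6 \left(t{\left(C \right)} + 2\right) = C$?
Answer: $- \frac{1060097345}{12677630414634} \approx -8.3619 \cdot 10^{-5}$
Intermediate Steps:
$t{\left(C \right)} = -2 + \frac{C}{6}$
$x{\left(Y \right)} = 1$
$\frac{t{\left(803 \right)}}{K} + \frac{x{\left(-485 \right)}}{1352053} = \frac{-2 + \frac{1}{6} \cdot 803}{-1562763} + 1 \cdot \frac{1}{1352053} = \left(-2 + \frac{803}{6}\right) \left(- \frac{1}{1562763}\right) + 1 \cdot \frac{1}{1352053} = \frac{791}{6} \left(- \frac{1}{1562763}\right) + \frac{1}{1352053} = - \frac{791}{9376578} + \frac{1}{1352053} = - \frac{1060097345}{12677630414634}$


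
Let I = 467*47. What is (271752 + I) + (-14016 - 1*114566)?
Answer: 165119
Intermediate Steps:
I = 21949
(271752 + I) + (-14016 - 1*114566) = (271752 + 21949) + (-14016 - 1*114566) = 293701 + (-14016 - 114566) = 293701 - 128582 = 165119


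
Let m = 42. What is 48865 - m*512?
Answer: 27361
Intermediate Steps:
48865 - m*512 = 48865 - 42*512 = 48865 - 1*21504 = 48865 - 21504 = 27361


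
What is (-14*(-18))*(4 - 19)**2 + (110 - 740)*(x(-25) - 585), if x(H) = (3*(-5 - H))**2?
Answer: -1842750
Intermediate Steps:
x(H) = (-15 - 3*H)**2
(-14*(-18))*(4 - 19)**2 + (110 - 740)*(x(-25) - 585) = (-14*(-18))*(4 - 19)**2 + (110 - 740)*(9*(5 - 25)**2 - 585) = 252*(-15)**2 - 630*(9*(-20)**2 - 585) = 252*225 - 630*(9*400 - 585) = 56700 - 630*(3600 - 585) = 56700 - 630*3015 = 56700 - 1899450 = -1842750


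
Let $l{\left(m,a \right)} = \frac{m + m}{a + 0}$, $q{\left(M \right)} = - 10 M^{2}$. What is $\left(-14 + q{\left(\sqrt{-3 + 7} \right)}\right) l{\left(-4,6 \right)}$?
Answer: $72$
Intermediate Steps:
$l{\left(m,a \right)} = \frac{2 m}{a}$
$\left(-14 + q{\left(\sqrt{-3 + 7} \right)}\right) l{\left(-4,6 \right)} = \left(-14 - 10 \left(\sqrt{-3 + 7}\right)^{2}\right) 2 \left(-4\right) \frac{1}{6} = \left(-14 - 10 \left(\sqrt{4}\right)^{2}\right) 2 \left(-4\right) \frac{1}{6} = \left(-14 - 10 \cdot 2^{2}\right) \left(- \frac{4}{3}\right) = \left(-14 - 40\right) \left(- \frac{4}{3}\right) = \left(-54\right) \left(- \frac{4}{3}\right) = 72$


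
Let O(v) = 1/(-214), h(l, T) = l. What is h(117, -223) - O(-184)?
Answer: 25039/214 ≈ 117.00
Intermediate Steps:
O(v) = -1/214
h(117, -223) - O(-184) = 117 - 1*(-1/214) = 117 + 1/214 = 25039/214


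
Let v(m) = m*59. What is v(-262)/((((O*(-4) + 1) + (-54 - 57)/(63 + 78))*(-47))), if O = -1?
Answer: 7729/99 ≈ 78.071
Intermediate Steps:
v(m) = 59*m
v(-262)/((((O*(-4) + 1) + (-54 - 57)/(63 + 78))*(-47))) = (59*(-262))/((((-1*(-4) + 1) + (-54 - 57)/(63 + 78))*(-47))) = -15458*(-1/(47*((4 + 1) - 111/141))) = -15458*(-1/(47*(5 - 111*1/141))) = -15458*(-1/(47*(5 - 37/47))) = -15458/((198/47)*(-47)) = -15458/(-198) = -15458*(-1/198) = 7729/99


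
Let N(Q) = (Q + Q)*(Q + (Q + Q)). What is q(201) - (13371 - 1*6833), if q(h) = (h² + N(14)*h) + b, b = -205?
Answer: 270034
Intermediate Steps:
N(Q) = 6*Q² (N(Q) = (2*Q)*(Q + 2*Q) = (2*Q)*(3*Q) = 6*Q²)
q(h) = -205 + h² + 1176*h (q(h) = (h² + (6*14²)*h) - 205 = (h² + (6*196)*h) - 205 = (h² + 1176*h) - 205 = -205 + h² + 1176*h)
q(201) - (13371 - 1*6833) = (-205 + 201² + 1176*201) - (13371 - 1*6833) = (-205 + 40401 + 236376) - (13371 - 6833) = 276572 - 1*6538 = 276572 - 6538 = 270034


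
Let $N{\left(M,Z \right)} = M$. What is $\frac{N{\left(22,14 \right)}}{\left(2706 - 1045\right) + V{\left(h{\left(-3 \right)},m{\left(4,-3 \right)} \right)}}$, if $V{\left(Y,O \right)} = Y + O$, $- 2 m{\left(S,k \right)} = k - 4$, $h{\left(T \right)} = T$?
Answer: $\frac{44}{3323} \approx 0.013241$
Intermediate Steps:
$m{\left(S,k \right)} = 2 - \frac{k}{2}$ ($m{\left(S,k \right)} = - \frac{k - 4}{2} = - \frac{-4 + k}{2} = 2 - \frac{k}{2}$)
$V{\left(Y,O \right)} = O + Y$
$\frac{N{\left(22,14 \right)}}{\left(2706 - 1045\right) + V{\left(h{\left(-3 \right)},m{\left(4,-3 \right)} \right)}} = \frac{22}{\left(2706 - 1045\right) + \left(\left(2 - - \frac{3}{2}\right) - 3\right)} = \frac{22}{1661 + \left(\left(2 + \frac{3}{2}\right) - 3\right)} = \frac{22}{1661 + \left(\frac{7}{2} - 3\right)} = \frac{22}{1661 + \frac{1}{2}} = \frac{22}{\frac{3323}{2}} = 22 \cdot \frac{2}{3323} = \frac{44}{3323}$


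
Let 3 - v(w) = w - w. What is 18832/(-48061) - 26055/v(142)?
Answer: -417428617/48061 ≈ -8685.4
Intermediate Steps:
v(w) = 3 (v(w) = 3 - (w - w) = 3 - 1*0 = 3 + 0 = 3)
18832/(-48061) - 26055/v(142) = 18832/(-48061) - 26055/3 = 18832*(-1/48061) - 26055*1/3 = -18832/48061 - 8685 = -417428617/48061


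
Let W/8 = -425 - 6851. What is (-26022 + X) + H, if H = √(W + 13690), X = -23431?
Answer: -49453 + I*√44518 ≈ -49453.0 + 210.99*I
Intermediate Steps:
W = -58208 (W = 8*(-425 - 6851) = 8*(-7276) = -58208)
H = I*√44518 (H = √(-58208 + 13690) = √(-44518) = I*√44518 ≈ 210.99*I)
(-26022 + X) + H = (-26022 - 23431) + I*√44518 = -49453 + I*√44518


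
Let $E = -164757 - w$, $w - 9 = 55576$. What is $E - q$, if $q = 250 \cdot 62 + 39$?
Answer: $-235881$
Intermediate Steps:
$w = 55585$ ($w = 9 + 55576 = 55585$)
$E = -220342$ ($E = -164757 - 55585 = -220342$)
$q = 15539$ ($q = 15500 + 39 = 15539$)
$E - q = -220342 - 15539 = -235881$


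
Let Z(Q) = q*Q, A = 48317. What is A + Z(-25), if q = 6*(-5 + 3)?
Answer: 48617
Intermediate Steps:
q = -12 (q = 6*(-2) = -12)
Z(Q) = -12*Q
A + Z(-25) = 48317 - 12*(-25) = 48317 + 300 = 48617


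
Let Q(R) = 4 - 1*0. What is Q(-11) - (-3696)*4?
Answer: 14788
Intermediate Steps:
Q(R) = 4 (Q(R) = 4 + 0 = 4)
Q(-11) - (-3696)*4 = 4 - (-3696)*4 = 4 - 88*(-168) = 4 + 14784 = 14788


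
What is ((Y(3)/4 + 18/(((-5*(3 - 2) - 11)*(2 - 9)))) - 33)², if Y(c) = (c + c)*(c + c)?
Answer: 1782225/3136 ≈ 568.31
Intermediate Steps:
Y(c) = 4*c² (Y(c) = (2*c)*(2*c) = 4*c²)
((Y(3)/4 + 18/(((-5*(3 - 2) - 11)*(2 - 9)))) - 33)² = (((4*3²)/4 + 18/(((-5*(3 - 2) - 11)*(2 - 9)))) - 33)² = (((4*9)*(¼) + 18/(((-5*1 - 11)*(-7)))) - 33)² = ((36*(¼) + 18/(((-5 - 11)*(-7)))) - 33)² = ((9 + 18/((-16*(-7)))) - 33)² = ((9 + 18/112) - 33)² = ((9 + 18*(1/112)) - 33)² = ((9 + 9/56) - 33)² = (513/56 - 33)² = (-1335/56)² = 1782225/3136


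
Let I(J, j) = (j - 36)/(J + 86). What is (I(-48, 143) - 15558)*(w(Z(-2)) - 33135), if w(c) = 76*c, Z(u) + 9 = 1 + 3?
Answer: 19810615955/38 ≈ 5.2133e+8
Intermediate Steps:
Z(u) = -5 (Z(u) = -9 + (1 + 3) = -9 + 4 = -5)
I(J, j) = (-36 + j)/(86 + J)
(I(-48, 143) - 15558)*(w(Z(-2)) - 33135) = ((-36 + 143)/(86 - 48) - 15558)*(76*(-5) - 33135) = (107/38 - 15558)*(-380 - 33135) = ((1/38)*107 - 15558)*(-33515) = (107/38 - 15558)*(-33515) = -591097/38*(-33515) = 19810615955/38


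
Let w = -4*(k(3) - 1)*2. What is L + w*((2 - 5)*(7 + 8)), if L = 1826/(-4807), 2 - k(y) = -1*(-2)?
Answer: -157486/437 ≈ -360.38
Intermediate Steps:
k(y) = 0 (k(y) = 2 - (-1)*(-2) = 2 - 1*2 = 2 - 2 = 0)
w = 8 (w = -4*(0 - 1)*2 = -(-4)*2 = -4*(-2) = 8)
L = -166/437 (L = 1826*(-1/4807) = -166/437 ≈ -0.37986)
L + w*((2 - 5)*(7 + 8)) = -166/437 + 8*((2 - 5)*(7 + 8)) = -166/437 + 8*(-3*15) = -166/437 + 8*(-45) = -166/437 - 360 = -157486/437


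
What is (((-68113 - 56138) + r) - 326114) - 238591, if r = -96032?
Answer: -784988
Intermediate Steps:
(((-68113 - 56138) + r) - 326114) - 238591 = (((-68113 - 56138) - 96032) - 326114) - 238591 = ((-124251 - 96032) - 326114) - 238591 = (-220283 - 326114) - 238591 = -546397 - 238591 = -784988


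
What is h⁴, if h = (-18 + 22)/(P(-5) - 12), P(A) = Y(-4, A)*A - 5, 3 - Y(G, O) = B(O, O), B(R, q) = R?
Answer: 256/10556001 ≈ 2.4252e-5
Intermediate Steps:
Y(G, O) = 3 - O
P(A) = -5 + A*(3 - A) (P(A) = (3 - A)*A - 5 = A*(3 - A) - 5 = -5 + A*(3 - A))
h = -4/57 (h = (-18 + 22)/((-5 - 1*(-5)*(-3 - 5)) - 12) = 4/((-5 - 1*(-5)*(-8)) - 12) = 4/((-5 - 40) - 12) = 4/(-45 - 12) = 4/(-57) = 4*(-1/57) = -4/57 ≈ -0.070175)
h⁴ = (-4/57)⁴ = 256/10556001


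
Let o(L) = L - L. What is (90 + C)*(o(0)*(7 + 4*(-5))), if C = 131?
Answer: 0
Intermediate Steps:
o(L) = 0
(90 + C)*(o(0)*(7 + 4*(-5))) = (90 + 131)*(0*(7 + 4*(-5))) = 221*(0*(7 - 20)) = 221*(0*(-13)) = 221*0 = 0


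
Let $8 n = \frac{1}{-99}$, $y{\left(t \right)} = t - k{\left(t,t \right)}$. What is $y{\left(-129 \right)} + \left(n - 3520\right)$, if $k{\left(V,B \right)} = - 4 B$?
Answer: $- \frac{3298681}{792} \approx -4165.0$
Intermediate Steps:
$y{\left(t \right)} = 5 t$ ($y{\left(t \right)} = t - - 4 t = t + 4 t = 5 t$)
$n = - \frac{1}{792}$ ($n = \frac{1}{8 \left(-99\right)} = \frac{1}{8} \left(- \frac{1}{99}\right) = - \frac{1}{792} \approx -0.0012626$)
$y{\left(-129 \right)} + \left(n - 3520\right) = 5 \left(-129\right) - \frac{2787841}{792} = -645 - \frac{2787841}{792} = - \frac{3298681}{792}$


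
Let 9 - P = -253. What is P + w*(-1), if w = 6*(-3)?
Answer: 280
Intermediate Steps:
P = 262 (P = 9 - 1*(-253) = 9 + 253 = 262)
w = -18
P + w*(-1) = 262 - 18*(-1) = 262 + 18 = 280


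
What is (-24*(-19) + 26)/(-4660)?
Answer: -241/2330 ≈ -0.10343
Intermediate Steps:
(-24*(-19) + 26)/(-4660) = (456 + 26)*(-1/4660) = 482*(-1/4660) = -241/2330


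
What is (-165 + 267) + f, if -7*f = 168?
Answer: 78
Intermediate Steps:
f = -24 (f = -⅐*168 = -24)
(-165 + 267) + f = (-165 + 267) - 24 = 102 - 24 = 78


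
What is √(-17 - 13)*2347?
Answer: 2347*I*√30 ≈ 12855.0*I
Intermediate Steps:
√(-17 - 13)*2347 = √(-30)*2347 = (I*√30)*2347 = 2347*I*√30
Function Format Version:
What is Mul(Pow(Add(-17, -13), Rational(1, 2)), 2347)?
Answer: Mul(2347, I, Pow(30, Rational(1, 2))) ≈ Mul(12855., I)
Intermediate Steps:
Mul(Pow(Add(-17, -13), Rational(1, 2)), 2347) = Mul(Pow(-30, Rational(1, 2)), 2347) = Mul(Mul(I, Pow(30, Rational(1, 2))), 2347) = Mul(2347, I, Pow(30, Rational(1, 2)))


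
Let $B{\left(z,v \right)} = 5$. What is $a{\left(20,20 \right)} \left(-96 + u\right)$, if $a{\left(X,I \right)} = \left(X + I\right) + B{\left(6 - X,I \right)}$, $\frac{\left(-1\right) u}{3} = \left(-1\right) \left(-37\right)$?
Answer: $-9315$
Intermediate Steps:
$u = -111$ ($u = - 3 \left(\left(-1\right) \left(-37\right)\right) = \left(-3\right) 37 = -111$)
$a{\left(X,I \right)} = 5 + I + X$ ($a{\left(X,I \right)} = \left(X + I\right) + 5 = \left(I + X\right) + 5 = 5 + I + X$)
$a{\left(20,20 \right)} \left(-96 + u\right) = \left(5 + 20 + 20\right) \left(-96 - 111\right) = 45 \left(-207\right) = -9315$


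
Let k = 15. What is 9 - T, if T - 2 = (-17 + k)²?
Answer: 3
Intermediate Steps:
T = 6 (T = 2 + (-17 + 15)² = 2 + (-2)² = 2 + 4 = 6)
9 - T = 9 - 1*6 = 9 - 6 = 3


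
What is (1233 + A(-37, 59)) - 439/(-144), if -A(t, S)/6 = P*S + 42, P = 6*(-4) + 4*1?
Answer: 1161223/144 ≈ 8064.0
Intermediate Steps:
P = -20 (P = -24 + 4 = -20)
A(t, S) = -252 + 120*S (A(t, S) = -6*(-20*S + 42) = -6*(42 - 20*S) = -252 + 120*S)
(1233 + A(-37, 59)) - 439/(-144) = (1233 + (-252 + 120*59)) - 439/(-144) = (1233 + (-252 + 7080)) - 439*(-1/144) = (1233 + 6828) + 439/144 = 8061 + 439/144 = 1161223/144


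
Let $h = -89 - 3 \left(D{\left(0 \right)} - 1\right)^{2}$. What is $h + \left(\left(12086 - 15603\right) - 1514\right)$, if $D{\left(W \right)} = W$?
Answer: $-5123$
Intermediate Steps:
$h = -92$ ($h = -89 - 3 \left(0 - 1\right)^{2} = -89 - 3 \left(-1\right)^{2} = -89 - 3 = -92$)
$h + \left(\left(12086 - 15603\right) - 1514\right) = -92 + \left(\left(12086 - 15603\right) - 1514\right) = -92 - 5031 = -5123$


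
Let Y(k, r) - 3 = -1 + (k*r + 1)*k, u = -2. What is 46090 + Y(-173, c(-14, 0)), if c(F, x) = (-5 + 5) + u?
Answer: -13939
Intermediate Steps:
c(F, x) = -2 (c(F, x) = (-5 + 5) - 2 = 0 - 2 = -2)
Y(k, r) = 2 + k*(1 + k*r) (Y(k, r) = 3 + (-1 + (k*r + 1)*k) = 3 + (-1 + (1 + k*r)*k) = 3 + (-1 + k*(1 + k*r)) = 2 + k*(1 + k*r))
46090 + Y(-173, c(-14, 0)) = 46090 + (2 - 173 - 2*(-173)²) = 46090 + (2 - 173 - 2*29929) = 46090 + (2 - 173 - 59858) = 46090 - 60029 = -13939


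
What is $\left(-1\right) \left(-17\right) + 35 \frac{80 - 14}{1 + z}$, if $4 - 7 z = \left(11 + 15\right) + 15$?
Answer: $-522$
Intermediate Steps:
$z = - \frac{37}{7}$ ($z = \frac{4}{7} - \frac{\left(11 + 15\right) + 15}{7} = \frac{4}{7} - \frac{26 + 15}{7} = \frac{4}{7} - \frac{41}{7} = - \frac{37}{7} \approx -5.2857$)
$\left(-1\right) \left(-17\right) + 35 \frac{80 - 14}{1 + z} = \left(-1\right) \left(-17\right) + 35 \frac{80 - 14}{1 - \frac{37}{7}} = 17 + 35 \frac{66}{- \frac{30}{7}} = 17 + 35 \cdot 66 \left(- \frac{7}{30}\right) = 17 + 35 \left(- \frac{77}{5}\right) = 17 - 539 = -522$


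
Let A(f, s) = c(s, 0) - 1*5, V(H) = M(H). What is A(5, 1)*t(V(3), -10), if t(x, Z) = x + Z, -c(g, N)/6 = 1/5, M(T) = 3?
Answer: 217/5 ≈ 43.400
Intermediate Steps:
V(H) = 3
c(g, N) = -6/5
A(f, s) = -31/5 (A(f, s) = -6/5 - 1*5 = -6/5 - 5 = -31/5)
t(x, Z) = Z + x
A(5, 1)*t(V(3), -10) = -31*(-10 + 3)/5 = -31/5*(-7) = 217/5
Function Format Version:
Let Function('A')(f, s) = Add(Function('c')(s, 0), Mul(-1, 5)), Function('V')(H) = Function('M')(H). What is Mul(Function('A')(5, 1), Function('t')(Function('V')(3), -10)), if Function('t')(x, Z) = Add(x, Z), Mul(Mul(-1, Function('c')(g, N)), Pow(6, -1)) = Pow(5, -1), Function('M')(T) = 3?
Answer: Rational(217, 5) ≈ 43.400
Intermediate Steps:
Function('V')(H) = 3
Function('c')(g, N) = Rational(-6, 5) (Function('c')(g, N) = Mul(-6, Pow(5, -1)) = Mul(-6, Rational(1, 5)) = Rational(-6, 5))
Function('A')(f, s) = Rational(-31, 5) (Function('A')(f, s) = Add(Rational(-6, 5), Mul(-1, 5)) = Add(Rational(-6, 5), -5) = Rational(-31, 5))
Function('t')(x, Z) = Add(Z, x)
Mul(Function('A')(5, 1), Function('t')(Function('V')(3), -10)) = Mul(Rational(-31, 5), Add(-10, 3)) = Mul(Rational(-31, 5), -7) = Rational(217, 5)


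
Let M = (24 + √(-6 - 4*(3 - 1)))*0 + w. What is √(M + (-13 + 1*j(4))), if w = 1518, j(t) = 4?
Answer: √1509 ≈ 38.846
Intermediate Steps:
M = 1518 (M = (24 + √(-6 - 4*(3 - 1)))*0 + 1518 = (24 + √(-6 - 4*2))*0 + 1518 = (24 + √(-6 - 8))*0 + 1518 = (24 + √(-14))*0 + 1518 = (24 + I*√14)*0 + 1518 = 0 + 1518 = 1518)
√(M + (-13 + 1*j(4))) = √(1518 + (-13 + 1*4)) = √(1518 + (-13 + 4)) = √(1518 - 9) = √1509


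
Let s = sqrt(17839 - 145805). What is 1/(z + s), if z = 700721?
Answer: 700721/491010047807 - I*sqrt(127966)/491010047807 ≈ 1.4271e-6 - 7.2855e-10*I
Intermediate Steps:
s = I*sqrt(127966) (s = sqrt(-127966) = I*sqrt(127966) ≈ 357.72*I)
1/(z + s) = 1/(700721 + I*sqrt(127966))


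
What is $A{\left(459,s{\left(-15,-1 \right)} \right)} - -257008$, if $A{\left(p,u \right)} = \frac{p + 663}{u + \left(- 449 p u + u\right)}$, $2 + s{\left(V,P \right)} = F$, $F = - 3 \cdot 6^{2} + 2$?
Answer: $\frac{953397391003}{3709602} \approx 2.5701 \cdot 10^{5}$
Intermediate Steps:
$F = -106$ ($F = \left(-3\right) 36 + 2 = -108 + 2 = -106$)
$s{\left(V,P \right)} = -108$ ($s{\left(V,P \right)} = -2 - 106 = -108$)
$A{\left(p,u \right)} = \frac{663 + p}{2 u - 449 p u}$ ($A{\left(p,u \right)} = \frac{663 + p}{u - \left(- u + 449 p u\right)} = \frac{663 + p}{2 u - 449 p u}$)
$A{\left(459,s{\left(-15,-1 \right)} \right)} - -257008 = \frac{-663 - 459}{\left(-108\right) \left(-2 + 449 \cdot 459\right)} - -257008 = - \frac{-663 - 459}{108 \left(-2 + 206091\right)} + 257008 = \left(- \frac{1}{108}\right) \frac{1}{206089} \left(-1122\right) + 257008 = \frac{187}{3709602} + 257008 = \frac{953397391003}{3709602}$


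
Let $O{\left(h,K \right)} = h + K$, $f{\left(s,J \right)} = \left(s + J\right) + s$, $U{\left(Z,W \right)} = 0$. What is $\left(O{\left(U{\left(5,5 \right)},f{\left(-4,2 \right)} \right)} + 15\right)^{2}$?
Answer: $81$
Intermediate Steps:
$f{\left(s,J \right)} = J + 2 s$ ($f{\left(s,J \right)} = \left(J + s\right) + s = J + 2 s$)
$O{\left(h,K \right)} = K + h$
$\left(O{\left(U{\left(5,5 \right)},f{\left(-4,2 \right)} \right)} + 15\right)^{2} = \left(\left(\left(2 + 2 \left(-4\right)\right) + 0\right) + 15\right)^{2} = \left(\left(\left(2 - 8\right) + 0\right) + 15\right)^{2} = \left(\left(-6 + 0\right) + 15\right)^{2} = \left(-6 + 15\right)^{2} = 9^{2} = 81$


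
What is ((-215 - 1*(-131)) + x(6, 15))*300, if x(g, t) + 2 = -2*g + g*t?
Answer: -2400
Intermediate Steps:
x(g, t) = -2 - 2*g + g*t (x(g, t) = -2 + (-2*g + g*t) = -2 - 2*g + g*t)
((-215 - 1*(-131)) + x(6, 15))*300 = ((-215 - 1*(-131)) + (-2 - 2*6 + 6*15))*300 = ((-215 + 131) + (-2 - 12 + 90))*300 = (-84 + 76)*300 = -8*300 = -2400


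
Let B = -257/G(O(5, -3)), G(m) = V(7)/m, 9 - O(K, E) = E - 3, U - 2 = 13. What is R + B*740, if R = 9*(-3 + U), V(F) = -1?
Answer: 2852808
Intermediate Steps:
U = 15 (U = 2 + 13 = 15)
O(K, E) = 12 - E (O(K, E) = 9 - (E - 3) = 9 - (-3 + E) = 9 + (3 - E) = 12 - E)
R = 108 (R = 9*(-3 + 15) = 9*12 = 108)
G(m) = -1/m
B = 3855 (B = -257/((-1/(12 - 1*(-3)))) = -257/((-1/(12 + 3))) = -257/((-1/15)) = -257/((-1*1/15)) = -257/(-1/15) = -257*(-15) = 3855)
R + B*740 = 108 + 3855*740 = 108 + 2852700 = 2852808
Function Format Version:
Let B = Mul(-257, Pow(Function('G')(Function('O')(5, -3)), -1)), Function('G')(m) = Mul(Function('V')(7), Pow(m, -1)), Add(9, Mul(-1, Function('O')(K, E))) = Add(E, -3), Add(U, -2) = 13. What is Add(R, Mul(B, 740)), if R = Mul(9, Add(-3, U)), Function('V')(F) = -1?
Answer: 2852808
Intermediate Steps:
U = 15 (U = Add(2, 13) = 15)
Function('O')(K, E) = Add(12, Mul(-1, E)) (Function('O')(K, E) = Add(9, Mul(-1, Add(E, -3))) = Add(9, Mul(-1, Add(-3, E))) = Add(9, Add(3, Mul(-1, E))) = Add(12, Mul(-1, E)))
R = 108 (R = Mul(9, Add(-3, 15)) = Mul(9, 12) = 108)
Function('G')(m) = Mul(-1, Pow(m, -1))
B = 3855 (B = Mul(-257, Pow(Mul(-1, Pow(Add(12, Mul(-1, -3)), -1)), -1)) = Mul(-257, Pow(Mul(-1, Pow(Add(12, 3), -1)), -1)) = Mul(-257, Pow(Mul(-1, Pow(15, -1)), -1)) = Mul(-257, Pow(Mul(-1, Rational(1, 15)), -1)) = Mul(-257, Pow(Rational(-1, 15), -1)) = Mul(-257, -15) = 3855)
Add(R, Mul(B, 740)) = Add(108, Mul(3855, 740)) = Add(108, 2852700) = 2852808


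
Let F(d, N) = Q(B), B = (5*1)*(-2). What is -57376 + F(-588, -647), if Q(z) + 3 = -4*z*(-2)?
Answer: -57459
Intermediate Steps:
B = -10 (B = 5*(-2) = -10)
Q(z) = -3 + 8*z (Q(z) = -3 - 4*z*(-2) = -3 + 8*z)
F(d, N) = -83 (F(d, N) = -3 + 8*(-10) = -3 - 80 = -83)
-57376 + F(-588, -647) = -57376 - 83 = -57459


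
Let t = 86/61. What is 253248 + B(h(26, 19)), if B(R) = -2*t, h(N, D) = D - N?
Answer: 15447956/61 ≈ 2.5325e+5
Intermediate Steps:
t = 86/61 (t = 86*(1/61) = 86/61 ≈ 1.4098)
B(R) = -172/61 (B(R) = -2*86/61 = -172/61)
253248 + B(h(26, 19)) = 253248 - 172/61 = 15447956/61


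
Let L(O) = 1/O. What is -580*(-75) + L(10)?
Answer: 435001/10 ≈ 43500.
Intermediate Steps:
L(O) = 1/O
-580*(-75) + L(10) = -580*(-75) + 1/10 = 43500 + ⅒ = 435001/10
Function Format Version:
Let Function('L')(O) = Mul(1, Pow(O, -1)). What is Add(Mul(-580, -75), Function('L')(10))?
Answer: Rational(435001, 10) ≈ 43500.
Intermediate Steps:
Function('L')(O) = Pow(O, -1)
Add(Mul(-580, -75), Function('L')(10)) = Add(Mul(-580, -75), Pow(10, -1)) = Add(43500, Rational(1, 10)) = Rational(435001, 10)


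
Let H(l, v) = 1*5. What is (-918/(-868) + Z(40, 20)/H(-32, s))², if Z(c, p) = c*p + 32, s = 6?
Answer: 132047204689/4708900 ≈ 28042.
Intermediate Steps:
Z(c, p) = 32 + c*p
H(l, v) = 5
(-918/(-868) + Z(40, 20)/H(-32, s))² = (-918/(-868) + (32 + 40*20)/5)² = (-918*(-1/868) + (32 + 800)*(⅕))² = (459/434 + 832*(⅕))² = (459/434 + 832/5)² = (363383/2170)² = 132047204689/4708900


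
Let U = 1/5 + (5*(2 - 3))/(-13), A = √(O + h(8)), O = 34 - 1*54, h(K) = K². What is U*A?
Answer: 76*√11/65 ≈ 3.8779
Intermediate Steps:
O = -20 (O = 34 - 54 = -20)
A = 2*√11 (A = √(-20 + 8²) = √(-20 + 64) = √44 = 2*√11 ≈ 6.6332)
U = 38/65 (U = 1*(⅕) + (5*(-1))*(-1/13) = ⅕ - 5*(-1/13) = ⅕ + 5/13 = 38/65 ≈ 0.58462)
U*A = 38*(2*√11)/65 = 76*√11/65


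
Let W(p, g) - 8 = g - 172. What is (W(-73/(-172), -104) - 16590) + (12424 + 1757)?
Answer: -2677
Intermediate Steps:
W(p, g) = -164 + g (W(p, g) = 8 + (g - 172) = 8 + (-172 + g) = -164 + g)
(W(-73/(-172), -104) - 16590) + (12424 + 1757) = ((-164 - 104) - 16590) + (12424 + 1757) = (-268 - 16590) + 14181 = -16858 + 14181 = -2677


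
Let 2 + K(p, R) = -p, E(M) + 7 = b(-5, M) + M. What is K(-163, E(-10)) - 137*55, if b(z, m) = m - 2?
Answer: -7374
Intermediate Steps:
b(z, m) = -2 + m
E(M) = -9 + 2*M (E(M) = -7 + ((-2 + M) + M) = -7 + (-2 + 2*M) = -9 + 2*M)
K(p, R) = -2 - p
K(-163, E(-10)) - 137*55 = (-2 - 1*(-163)) - 137*55 = (-2 + 163) - 7535 = 161 - 7535 = -7374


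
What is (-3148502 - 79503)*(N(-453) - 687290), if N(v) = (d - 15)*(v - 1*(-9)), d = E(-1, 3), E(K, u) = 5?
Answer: 2204243214250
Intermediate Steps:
d = 5
N(v) = -90 - 10*v (N(v) = (5 - 15)*(v - 1*(-9)) = -10*(v + 9) = -10*(9 + v) = -90 - 10*v)
(-3148502 - 79503)*(N(-453) - 687290) = (-3148502 - 79503)*((-90 - 10*(-453)) - 687290) = -3228005*((-90 + 4530) - 687290) = -3228005*(4440 - 687290) = -3228005*(-682850) = 2204243214250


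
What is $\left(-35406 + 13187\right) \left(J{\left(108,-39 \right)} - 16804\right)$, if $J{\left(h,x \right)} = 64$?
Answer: $371946060$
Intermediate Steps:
$\left(-35406 + 13187\right) \left(J{\left(108,-39 \right)} - 16804\right) = \left(-35406 + 13187\right) \left(64 - 16804\right) = \left(-22219\right) \left(-16740\right) = 371946060$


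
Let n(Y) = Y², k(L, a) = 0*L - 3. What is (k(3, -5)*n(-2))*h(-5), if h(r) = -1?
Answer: 12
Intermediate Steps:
k(L, a) = -3 (k(L, a) = 0 - 3 = -3)
(k(3, -5)*n(-2))*h(-5) = -3*(-2)²*(-1) = -3*4*(-1) = -12*(-1) = 12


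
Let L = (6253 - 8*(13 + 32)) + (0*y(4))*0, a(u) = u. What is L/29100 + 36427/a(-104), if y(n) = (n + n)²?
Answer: -264853207/756600 ≈ -350.06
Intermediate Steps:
y(n) = 4*n² (y(n) = (2*n)² = 4*n²)
L = 5893 (L = (6253 - 8*(13 + 32)) + (0*(4*4²))*0 = (6253 - 8*45) + (0*(4*16))*0 = (6253 - 360) + (0*64)*0 = 5893 + 0*0 = 5893 + 0 = 5893)
L/29100 + 36427/a(-104) = 5893/29100 + 36427/(-104) = 5893*(1/29100) + 36427*(-1/104) = 5893/29100 - 36427/104 = -264853207/756600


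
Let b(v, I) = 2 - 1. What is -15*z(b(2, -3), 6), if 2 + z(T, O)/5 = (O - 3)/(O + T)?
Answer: 825/7 ≈ 117.86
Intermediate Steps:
b(v, I) = 1
z(T, O) = -10 + 5*(-3 + O)/(O + T) (z(T, O) = -10 + 5*((O - 3)/(O + T)) = -10 + 5*((-3 + O)/(O + T)) = -10 + 5*(-3 + O)/(O + T))
-15*z(b(2, -3), 6) = -75*(-3 - 1*6 - 2*1)/(6 + 1) = -75*(-3 - 6 - 2)/7 = -75*(-11)/7 = -15*(-55/7) = 825/7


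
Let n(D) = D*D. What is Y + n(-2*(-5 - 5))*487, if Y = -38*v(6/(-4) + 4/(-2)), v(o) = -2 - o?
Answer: 194743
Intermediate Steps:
n(D) = D²
Y = -57 (Y = -38*(-2 - (6/(-4) + 4/(-2))) = -38*(-2 - (6*(-¼) + 4*(-½))) = -38*(-2 - (-3/2 - 2)) = -38*(-2 - 1*(-7/2)) = -38*(-2 + 7/2) = -38*3/2 = -57)
Y + n(-2*(-5 - 5))*487 = -57 + (-2*(-5 - 5))²*487 = -57 + (-2*(-10))²*487 = -57 + 20²*487 = -57 + 400*487 = -57 + 194800 = 194743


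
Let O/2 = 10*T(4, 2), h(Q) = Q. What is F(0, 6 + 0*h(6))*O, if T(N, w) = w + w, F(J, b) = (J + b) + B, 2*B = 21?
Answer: 1320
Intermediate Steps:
B = 21/2 (B = (1/2)*21 = 21/2 ≈ 10.500)
F(J, b) = 21/2 + J + b (F(J, b) = (J + b) + 21/2 = 21/2 + J + b)
T(N, w) = 2*w
O = 80 (O = 2*(10*(2*2)) = 2*(10*4) = 2*40 = 80)
F(0, 6 + 0*h(6))*O = (21/2 + 0 + (6 + 0*6))*80 = (21/2 + 0 + (6 + 0))*80 = (21/2 + 0 + 6)*80 = (33/2)*80 = 1320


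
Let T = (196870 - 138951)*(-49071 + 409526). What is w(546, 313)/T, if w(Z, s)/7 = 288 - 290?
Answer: -14/20877193145 ≈ -6.7059e-10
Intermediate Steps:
w(Z, s) = -14 (w(Z, s) = 7*(288 - 290) = 7*(-2) = -14)
T = 20877193145 (T = 57919*360455 = 20877193145)
w(546, 313)/T = -14/20877193145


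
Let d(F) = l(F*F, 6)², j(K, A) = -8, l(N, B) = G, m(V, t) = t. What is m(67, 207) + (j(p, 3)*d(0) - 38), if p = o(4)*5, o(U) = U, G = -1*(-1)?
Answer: 161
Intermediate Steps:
G = 1
l(N, B) = 1
p = 20 (p = 4*5 = 20)
d(F) = 1 (d(F) = 1² = 1)
m(67, 207) + (j(p, 3)*d(0) - 38) = 207 + (-8*1 - 38) = 207 + (-8 - 38) = 207 - 46 = 161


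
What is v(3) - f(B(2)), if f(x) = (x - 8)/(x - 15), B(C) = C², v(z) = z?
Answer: 29/11 ≈ 2.6364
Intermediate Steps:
f(x) = (-8 + x)/(-15 + x)
v(3) - f(B(2)) = 3 - (-8 + 2²)/(-15 + 2²) = 3 - (-8 + 4)/(-15 + 4) = 3 - (-4)/(-11) = 3 - (-1)*(-4)/11 = 3 - 1*4/11 = 3 - 4/11 = 29/11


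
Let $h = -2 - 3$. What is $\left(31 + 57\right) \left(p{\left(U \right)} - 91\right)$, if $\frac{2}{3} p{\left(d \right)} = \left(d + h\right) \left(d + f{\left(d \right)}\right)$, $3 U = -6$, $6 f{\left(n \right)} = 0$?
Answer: $-6160$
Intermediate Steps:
$f{\left(n \right)} = 0$ ($f{\left(n \right)} = \frac{1}{6} \cdot 0 = 0$)
$h = -5$ ($h = -2 - 3 = -5$)
$U = -2$ ($U = \frac{1}{3} \left(-6\right) = -2$)
$p{\left(d \right)} = \frac{3 d \left(-5 + d\right)}{2}$ ($p{\left(d \right)} = \frac{3 \left(d - 5\right) \left(d + 0\right)}{2} = \frac{3 \left(-5 + d\right) d}{2} = \frac{3 d \left(-5 + d\right)}{2}$)
$\left(31 + 57\right) \left(p{\left(U \right)} - 91\right) = \left(31 + 57\right) \left(\frac{3}{2} \left(-2\right) \left(-5 - 2\right) - 91\right) = 88 \left(\frac{3}{2} \left(-2\right) \left(-7\right) - 91\right) = 88 \left(21 - 91\right) = 88 \left(-70\right) = -6160$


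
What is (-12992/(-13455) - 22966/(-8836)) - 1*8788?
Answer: -522183639299/59444190 ≈ -8784.4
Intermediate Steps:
(-12992/(-13455) - 22966/(-8836)) - 1*8788 = (-12992*(-1/13455) - 22966*(-1/8836)) - 8788 = (12992/13455 + 11483/4418) - 8788 = 211902421/59444190 - 8788 = -522183639299/59444190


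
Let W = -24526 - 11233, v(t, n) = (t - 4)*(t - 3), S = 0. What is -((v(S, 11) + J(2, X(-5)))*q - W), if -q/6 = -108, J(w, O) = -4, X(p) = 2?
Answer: -40943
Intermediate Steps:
v(t, n) = (-4 + t)*(-3 + t)
q = 648 (q = -6*(-108) = 648)
W = -35759
-((v(S, 11) + J(2, X(-5)))*q - W) = -(((12 + 0² - 7*0) - 4)*648 - 1*(-35759)) = -(((12 + 0 + 0) - 4)*648 + 35759) = -((12 - 4)*648 + 35759) = -(8*648 + 35759) = -(5184 + 35759) = -1*40943 = -40943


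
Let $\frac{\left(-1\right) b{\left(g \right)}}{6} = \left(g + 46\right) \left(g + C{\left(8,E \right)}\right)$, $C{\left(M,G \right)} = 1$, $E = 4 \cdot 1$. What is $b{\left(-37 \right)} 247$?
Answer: $480168$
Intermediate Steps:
$E = 4$
$b{\left(g \right)} = - 6 \left(1 + g\right) \left(46 + g\right)$ ($b{\left(g \right)} = - 6 \left(g + 46\right) \left(g + 1\right) = - 6 \left(46 + g\right) \left(1 + g\right) = - 6 \left(1 + g\right) \left(46 + g\right)$)
$b{\left(-37 \right)} 247 = \left(-276 - -10434 - 6 \left(-37\right)^{2}\right) 247 = \left(-276 + 10434 - 8214\right) 247 = 1944 \cdot 247 = 480168$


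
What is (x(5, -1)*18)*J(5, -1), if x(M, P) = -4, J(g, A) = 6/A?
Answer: 432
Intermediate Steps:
(x(5, -1)*18)*J(5, -1) = (-4*18)*(6/(-1)) = -432*(-1) = -72*(-6) = 432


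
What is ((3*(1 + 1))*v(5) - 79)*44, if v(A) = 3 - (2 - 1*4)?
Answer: -2156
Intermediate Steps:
v(A) = 5 (v(A) = 3 - (2 - 4) = 3 - 1*(-2) = 3 + 2 = 5)
((3*(1 + 1))*v(5) - 79)*44 = ((3*(1 + 1))*5 - 79)*44 = ((3*2)*5 - 79)*44 = (6*5 - 79)*44 = (30 - 79)*44 = -49*44 = -2156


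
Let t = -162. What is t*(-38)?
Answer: 6156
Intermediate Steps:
t*(-38) = -162*(-38) = 6156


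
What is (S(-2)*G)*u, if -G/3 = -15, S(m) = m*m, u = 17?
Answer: 3060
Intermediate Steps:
S(m) = m²
G = 45 (G = -3*(-15) = 45)
(S(-2)*G)*u = ((-2)²*45)*17 = (4*45)*17 = 180*17 = 3060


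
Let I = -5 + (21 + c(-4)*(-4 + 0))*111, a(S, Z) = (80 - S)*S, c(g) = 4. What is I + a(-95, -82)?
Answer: -16075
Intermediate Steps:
a(S, Z) = S*(80 - S)
I = 550 (I = -5 + (21 + 4*(-4 + 0))*111 = -5 + (21 + 4*(-4))*111 = -5 + (21 - 16)*111 = -5 + 5*111 = -5 + 555 = 550)
I + a(-95, -82) = 550 - 95*(80 - 1*(-95)) = 550 - 95*(80 + 95) = 550 - 95*175 = 550 - 16625 = -16075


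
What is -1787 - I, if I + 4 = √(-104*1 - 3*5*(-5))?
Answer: -1783 - I*√29 ≈ -1783.0 - 5.3852*I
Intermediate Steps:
I = -4 + I*√29 (I = -4 + √(-104*1 - 3*5*(-5)) = -4 + √(-104 - 15*(-5)) = -4 + √(-104 + 75) = -4 + √(-29) = -4 + I*√29 ≈ -4.0 + 5.3852*I)
-1787 - I = -1787 - (-4 + I*√29) = -1787 + (4 - I*√29) = -1783 - I*√29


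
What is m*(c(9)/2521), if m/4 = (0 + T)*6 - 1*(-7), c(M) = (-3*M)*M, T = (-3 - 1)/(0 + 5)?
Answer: -10692/12605 ≈ -0.84824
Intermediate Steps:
T = -⅘ (T = -4/5 = -4*⅕ = -⅘ ≈ -0.80000)
c(M) = -3*M²
m = 44/5 (m = 4*((0 - ⅘)*6 - 1*(-7)) = 4*(-⅘*6 + 7) = 4*(-24/5 + 7) = 4*(11/5) = 44/5 ≈ 8.8000)
m*(c(9)/2521) = 44*(-3*9²/2521)/5 = 44*(-3*81*(1/2521))/5 = 44*(-243*1/2521)/5 = (44/5)*(-243/2521) = -10692/12605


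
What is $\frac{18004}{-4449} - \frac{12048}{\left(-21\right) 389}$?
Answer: $- \frac{31157708}{12114627} \approx -2.5719$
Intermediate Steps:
$\frac{18004}{-4449} - \frac{12048}{\left(-21\right) 389} = 18004 \left(- \frac{1}{4449}\right) - \frac{12048}{-8169} = - \frac{18004}{4449} - - \frac{4016}{2723} = - \frac{18004}{4449} + \frac{4016}{2723} = - \frac{31157708}{12114627}$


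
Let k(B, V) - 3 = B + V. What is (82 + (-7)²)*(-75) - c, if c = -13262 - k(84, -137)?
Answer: 3387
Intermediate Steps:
k(B, V) = 3 + B + V (k(B, V) = 3 + (B + V) = 3 + B + V)
c = -13212 (c = -13262 - (3 + 84 - 137) = -13262 - 1*(-50) = -13262 + 50 = -13212)
(82 + (-7)²)*(-75) - c = (82 + (-7)²)*(-75) - 1*(-13212) = (82 + 49)*(-75) + 13212 = 131*(-75) + 13212 = -9825 + 13212 = 3387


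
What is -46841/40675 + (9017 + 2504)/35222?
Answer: -1181217027/1432654850 ≈ -0.82450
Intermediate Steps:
-46841/40675 + (9017 + 2504)/35222 = -46841*1/40675 + 11521*(1/35222) = -46841/40675 + 11521/35222 = -1181217027/1432654850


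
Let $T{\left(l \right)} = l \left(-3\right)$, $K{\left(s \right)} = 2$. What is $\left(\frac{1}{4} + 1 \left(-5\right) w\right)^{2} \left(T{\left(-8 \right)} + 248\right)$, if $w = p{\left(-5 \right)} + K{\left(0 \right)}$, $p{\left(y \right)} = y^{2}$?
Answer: $4938857$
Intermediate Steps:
$w = 27$ ($w = \left(-5\right)^{2} + 2 = 25 + 2 = 27$)
$T{\left(l \right)} = - 3 l$
$\left(\frac{1}{4} + 1 \left(-5\right) w\right)^{2} \left(T{\left(-8 \right)} + 248\right) = \left(\frac{1}{4} + 1 \left(-5\right) 27\right)^{2} \left(\left(-3\right) \left(-8\right) + 248\right) = \left(\frac{1}{4} - 135\right)^{2} \left(24 + 248\right) = \left(\frac{1}{4} - 135\right)^{2} \cdot 272 = \left(- \frac{539}{4}\right)^{2} \cdot 272 = \frac{290521}{16} \cdot 272 = 4938857$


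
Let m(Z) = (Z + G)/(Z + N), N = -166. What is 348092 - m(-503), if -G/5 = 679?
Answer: 232869650/669 ≈ 3.4809e+5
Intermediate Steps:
G = -3395 (G = -5*679 = -3395)
m(Z) = (-3395 + Z)/(-166 + Z) (m(Z) = (Z - 3395)/(Z - 166) = (-3395 + Z)/(-166 + Z))
348092 - m(-503) = 348092 - (-3395 - 503)/(-166 - 503) = 348092 - (-3898)/(-669) = 348092 - (-1)*(-3898)/669 = 348092 - 1*3898/669 = 348092 - 3898/669 = 232869650/669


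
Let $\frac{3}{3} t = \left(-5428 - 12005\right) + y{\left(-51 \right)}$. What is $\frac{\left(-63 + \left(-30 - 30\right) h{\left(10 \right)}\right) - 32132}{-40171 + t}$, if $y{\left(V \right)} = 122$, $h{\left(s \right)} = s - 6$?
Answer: $\frac{32435}{57482} \approx 0.56426$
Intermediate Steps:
$h{\left(s \right)} = -6 + s$
$t = -17311$ ($t = \left(-5428 - 12005\right) + 122 = -17433 + 122 = -17311$)
$\frac{\left(-63 + \left(-30 - 30\right) h{\left(10 \right)}\right) - 32132}{-40171 + t} = \frac{\left(-63 + \left(-30 - 30\right) \left(-6 + 10\right)\right) - 32132}{-40171 - 17311} = \frac{\left(-63 - 240\right) - 32132}{-57482} = \left(\left(-63 - 240\right) - 32132\right) \left(- \frac{1}{57482}\right) = \left(-303 - 32132\right) \left(- \frac{1}{57482}\right) = \left(-32435\right) \left(- \frac{1}{57482}\right) = \frac{32435}{57482}$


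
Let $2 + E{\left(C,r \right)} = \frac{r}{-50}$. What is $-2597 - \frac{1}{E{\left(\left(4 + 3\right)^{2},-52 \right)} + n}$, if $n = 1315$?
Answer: $- \frac{85314072}{32851} \approx -2597.0$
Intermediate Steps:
$E{\left(C,r \right)} = -2 - \frac{r}{50}$ ($E{\left(C,r \right)} = -2 + \frac{r}{-50} = -2 + r \left(- \frac{1}{50}\right) = -2 - \frac{r}{50}$)
$-2597 - \frac{1}{E{\left(\left(4 + 3\right)^{2},-52 \right)} + n} = -2597 - \frac{1}{\left(-2 - - \frac{26}{25}\right) + 1315} = -2597 - \frac{1}{\left(-2 + \frac{26}{25}\right) + 1315} = -2597 - \frac{1}{- \frac{24}{25} + 1315} = -2597 - \frac{1}{\frac{32851}{25}} = -2597 - \frac{25}{32851} = - \frac{85314072}{32851}$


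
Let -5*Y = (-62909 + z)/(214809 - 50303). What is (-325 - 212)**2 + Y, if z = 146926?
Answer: 237192069553/822530 ≈ 2.8837e+5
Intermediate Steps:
Y = -84017/822530 (Y = -(-62909 + 146926)/(5*(214809 - 50303)) = -84017/(5*164506) = -1/5*84017/164506 = -84017/822530 ≈ -0.10214)
(-325 - 212)**2 + Y = (-325 - 212)**2 - 84017/822530 = (-537)**2 - 84017/822530 = 288369 - 84017/822530 = 237192069553/822530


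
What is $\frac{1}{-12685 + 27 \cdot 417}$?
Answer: $- \frac{1}{1426} \approx -0.00070126$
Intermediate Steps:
$\frac{1}{-12685 + 27 \cdot 417} = \frac{1}{-12685 + 11259} = \frac{1}{-1426} = - \frac{1}{1426}$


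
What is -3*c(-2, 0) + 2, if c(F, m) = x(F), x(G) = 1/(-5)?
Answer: 13/5 ≈ 2.6000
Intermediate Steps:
x(G) = -1/5 (x(G) = 1*(-1/5) = -1/5)
c(F, m) = -1/5
-3*c(-2, 0) + 2 = -3*(-1/5) + 2 = 3/5 + 2 = 13/5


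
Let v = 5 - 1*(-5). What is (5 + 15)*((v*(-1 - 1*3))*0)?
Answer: 0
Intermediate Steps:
v = 10 (v = 5 + 5 = 10)
(5 + 15)*((v*(-1 - 1*3))*0) = (5 + 15)*((10*(-1 - 1*3))*0) = 20*((10*(-1 - 3))*0) = 20*((10*(-4))*0) = 20*(-40*0) = 20*0 = 0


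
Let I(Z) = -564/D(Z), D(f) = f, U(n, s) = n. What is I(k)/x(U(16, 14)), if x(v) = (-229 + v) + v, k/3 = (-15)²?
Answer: 188/44325 ≈ 0.0042414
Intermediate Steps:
k = 675 (k = 3*(-15)² = 3*225 = 675)
x(v) = -229 + 2*v
I(Z) = -564/Z
I(k)/x(U(16, 14)) = (-564/675)/(-229 + 2*16) = (-564*1/675)/(-229 + 32) = -188/225/(-197) = -188/225*(-1/197) = 188/44325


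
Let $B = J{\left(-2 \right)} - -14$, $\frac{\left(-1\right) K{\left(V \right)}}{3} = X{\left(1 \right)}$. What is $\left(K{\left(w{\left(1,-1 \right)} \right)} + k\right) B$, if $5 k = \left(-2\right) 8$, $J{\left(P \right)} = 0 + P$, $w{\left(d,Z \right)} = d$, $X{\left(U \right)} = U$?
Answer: $- \frac{372}{5} \approx -74.4$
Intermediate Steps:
$K{\left(V \right)} = -3$ ($K{\left(V \right)} = \left(-3\right) 1 = -3$)
$J{\left(P \right)} = P$
$k = - \frac{16}{5}$ ($k = \frac{\left(-2\right) 8}{5} = \frac{1}{5} \left(-16\right) = - \frac{16}{5} \approx -3.2$)
$B = 12$ ($B = -2 - -14 = -2 + 14 = 12$)
$\left(K{\left(w{\left(1,-1 \right)} \right)} + k\right) B = \left(-3 - \frac{16}{5}\right) 12 = \left(- \frac{31}{5}\right) 12 = - \frac{372}{5}$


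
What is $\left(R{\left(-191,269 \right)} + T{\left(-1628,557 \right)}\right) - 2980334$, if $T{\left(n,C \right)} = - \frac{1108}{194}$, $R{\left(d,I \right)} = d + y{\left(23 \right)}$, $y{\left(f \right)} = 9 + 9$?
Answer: $- \frac{289109733}{97} \approx -2.9805 \cdot 10^{6}$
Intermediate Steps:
$y{\left(f \right)} = 18$
$R{\left(d,I \right)} = 18 + d$ ($R{\left(d,I \right)} = d + 18 = 18 + d$)
$T{\left(n,C \right)} = - \frac{554}{97}$ ($T{\left(n,C \right)} = \left(-1108\right) \frac{1}{194} = - \frac{554}{97}$)
$\left(R{\left(-191,269 \right)} + T{\left(-1628,557 \right)}\right) - 2980334 = \left(\left(18 - 191\right) - \frac{554}{97}\right) - 2980334 = \left(-173 - \frac{554}{97}\right) - 2980334 = - \frac{17335}{97} - 2980334 = - \frac{289109733}{97}$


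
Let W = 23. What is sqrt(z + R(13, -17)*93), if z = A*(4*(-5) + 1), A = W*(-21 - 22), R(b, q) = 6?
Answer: sqrt(19349) ≈ 139.10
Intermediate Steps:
A = -989 (A = 23*(-21 - 22) = 23*(-43) = -989)
z = 18791 (z = -989*(4*(-5) + 1) = -989*(-20 + 1) = -989*(-19) = 18791)
sqrt(z + R(13, -17)*93) = sqrt(18791 + 6*93) = sqrt(18791 + 558) = sqrt(19349)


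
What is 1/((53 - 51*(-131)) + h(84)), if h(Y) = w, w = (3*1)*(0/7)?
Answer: 1/6734 ≈ 0.00014850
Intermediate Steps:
w = 0 (w = 3*(0*(⅐)) = 3*0 = 0)
h(Y) = 0
1/((53 - 51*(-131)) + h(84)) = 1/((53 - 51*(-131)) + 0) = 1/((53 + 6681) + 0) = 1/(6734 + 0) = 1/6734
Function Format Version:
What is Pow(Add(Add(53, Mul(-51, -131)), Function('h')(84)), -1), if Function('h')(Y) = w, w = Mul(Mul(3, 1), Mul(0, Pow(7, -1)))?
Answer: Rational(1, 6734) ≈ 0.00014850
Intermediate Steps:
w = 0 (w = Mul(3, Mul(0, Rational(1, 7))) = Mul(3, 0) = 0)
Function('h')(Y) = 0
Pow(Add(Add(53, Mul(-51, -131)), Function('h')(84)), -1) = Pow(Add(Add(53, Mul(-51, -131)), 0), -1) = Pow(Add(Add(53, 6681), 0), -1) = Pow(Add(6734, 0), -1) = Pow(6734, -1) = Rational(1, 6734)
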